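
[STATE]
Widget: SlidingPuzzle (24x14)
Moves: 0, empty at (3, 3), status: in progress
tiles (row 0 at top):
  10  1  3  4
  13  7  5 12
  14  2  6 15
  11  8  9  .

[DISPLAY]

┌────┬────┬────┬────┐   
│ 10 │  1 │  3 │  4 │   
├────┼────┼────┼────┤   
│ 13 │  7 │  5 │ 12 │   
├────┼────┼────┼────┤   
│ 14 │  2 │  6 │ 15 │   
├────┼────┼────┼────┤   
│ 11 │  8 │  9 │    │   
└────┴────┴────┴────┘   
Moves: 0                
                        
                        
                        
                        


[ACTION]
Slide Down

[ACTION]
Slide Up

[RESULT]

┌────┬────┬────┬────┐   
│ 10 │  1 │  3 │  4 │   
├────┼────┼────┼────┤   
│ 13 │  7 │  5 │ 12 │   
├────┼────┼────┼────┤   
│ 14 │  2 │  6 │ 15 │   
├────┼────┼────┼────┤   
│ 11 │  8 │  9 │    │   
└────┴────┴────┴────┘   
Moves: 2                
                        
                        
                        
                        


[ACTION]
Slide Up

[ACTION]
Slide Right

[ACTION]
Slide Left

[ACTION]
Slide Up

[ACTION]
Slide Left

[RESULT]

┌────┬────┬────┬────┐   
│ 10 │  1 │  3 │  4 │   
├────┼────┼────┼────┤   
│ 13 │  7 │  5 │ 12 │   
├────┼────┼────┼────┤   
│ 14 │  2 │  6 │ 15 │   
├────┼────┼────┼────┤   
│ 11 │  8 │  9 │    │   
└────┴────┴────┴────┘   
Moves: 4                
                        
                        
                        
                        


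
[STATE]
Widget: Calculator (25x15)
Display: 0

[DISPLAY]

                        0
┌───┬───┬───┬───┐        
│ 7 │ 8 │ 9 │ ÷ │        
├───┼───┼───┼───┤        
│ 4 │ 5 │ 6 │ × │        
├───┼───┼───┼───┤        
│ 1 │ 2 │ 3 │ - │        
├───┼───┼───┼───┤        
│ 0 │ . │ = │ + │        
├───┼───┼───┼───┤        
│ C │ MC│ MR│ M+│        
└───┴───┴───┴───┘        
                         
                         
                         


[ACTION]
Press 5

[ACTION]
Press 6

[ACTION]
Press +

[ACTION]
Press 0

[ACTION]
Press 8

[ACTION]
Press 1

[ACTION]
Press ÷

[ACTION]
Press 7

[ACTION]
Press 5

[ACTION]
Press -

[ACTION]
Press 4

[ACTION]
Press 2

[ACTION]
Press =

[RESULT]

             -40.17333333
┌───┬───┬───┬───┐        
│ 7 │ 8 │ 9 │ ÷ │        
├───┼───┼───┼───┤        
│ 4 │ 5 │ 6 │ × │        
├───┼───┼───┼───┤        
│ 1 │ 2 │ 3 │ - │        
├───┼───┼───┼───┤        
│ 0 │ . │ = │ + │        
├───┼───┼───┼───┤        
│ C │ MC│ MR│ M+│        
└───┴───┴───┴───┘        
                         
                         
                         


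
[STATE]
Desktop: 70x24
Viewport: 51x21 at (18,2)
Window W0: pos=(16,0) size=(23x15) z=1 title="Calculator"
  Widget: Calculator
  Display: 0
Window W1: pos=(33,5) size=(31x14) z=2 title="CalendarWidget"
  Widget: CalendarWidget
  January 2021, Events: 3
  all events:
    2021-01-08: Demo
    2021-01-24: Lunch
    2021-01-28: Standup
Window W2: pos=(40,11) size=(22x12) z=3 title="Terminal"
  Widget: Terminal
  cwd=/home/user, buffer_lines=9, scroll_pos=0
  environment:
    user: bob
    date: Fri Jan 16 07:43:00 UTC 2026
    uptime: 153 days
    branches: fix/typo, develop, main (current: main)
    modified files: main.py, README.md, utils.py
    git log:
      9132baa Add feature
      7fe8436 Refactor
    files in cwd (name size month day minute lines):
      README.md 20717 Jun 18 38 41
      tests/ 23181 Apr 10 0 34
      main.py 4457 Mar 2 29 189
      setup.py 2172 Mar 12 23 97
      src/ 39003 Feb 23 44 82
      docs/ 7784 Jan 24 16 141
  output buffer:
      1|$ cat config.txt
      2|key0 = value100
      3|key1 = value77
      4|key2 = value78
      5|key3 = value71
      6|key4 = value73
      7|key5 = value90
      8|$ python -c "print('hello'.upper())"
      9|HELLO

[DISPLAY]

────────────────────┨                              
                   0┃                              
───┬───┬───┬───┐    ┃                              
 7 │ 8 │ 9 │ ÷ ┏━━━━━━━━━━━━━━━━━━━━━━━━━━━━━┓     
───┼───┼───┼───┃ CalendarWidget              ┃     
 4 │ 5 │ 6 │ × ┠─────────────────────────────┨     
───┼───┼───┼───┃         January 2021        ┃     
 1 │ 2 │ 3 │ - ┃Mo Tu We Th Fr Sa Su         ┃     
───┼───┼───┼───┃             1  2  3         ┃     
 0 │ . │ = │ + ┃ 4  5 ┏━━━━━━━━━━━━━━━━━━━━┓ ┃     
───┼───┼───┼───┃11 12 ┃ Terminal           ┃ ┃     
 C │ MC│ MR│ M+┃18 19 ┠────────────────────┨ ┃     
━━━━━━━━━━━━━━━┃25 26 ┃$ cat config.txt    ┃ ┃     
               ┃      ┃key0 = value100     ┃ ┃     
               ┃      ┃key1 = value77      ┃ ┃     
               ┃      ┃key2 = value78      ┃ ┃     
               ┗━━━━━━┃key3 = value71      ┃━┛     
                      ┃key4 = value73      ┃       
                      ┃key5 = value90      ┃       
                      ┃$ python -c "print('┃       
                      ┗━━━━━━━━━━━━━━━━━━━━┛       


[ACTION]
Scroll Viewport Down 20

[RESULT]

                   0┃                              
───┬───┬───┬───┐    ┃                              
 7 │ 8 │ 9 │ ÷ ┏━━━━━━━━━━━━━━━━━━━━━━━━━━━━━┓     
───┼───┼───┼───┃ CalendarWidget              ┃     
 4 │ 5 │ 6 │ × ┠─────────────────────────────┨     
───┼───┼───┼───┃         January 2021        ┃     
 1 │ 2 │ 3 │ - ┃Mo Tu We Th Fr Sa Su         ┃     
───┼───┼───┼───┃             1  2  3         ┃     
 0 │ . │ = │ + ┃ 4  5 ┏━━━━━━━━━━━━━━━━━━━━┓ ┃     
───┼───┼───┼───┃11 12 ┃ Terminal           ┃ ┃     
 C │ MC│ MR│ M+┃18 19 ┠────────────────────┨ ┃     
━━━━━━━━━━━━━━━┃25 26 ┃$ cat config.txt    ┃ ┃     
               ┃      ┃key0 = value100     ┃ ┃     
               ┃      ┃key1 = value77      ┃ ┃     
               ┃      ┃key2 = value78      ┃ ┃     
               ┗━━━━━━┃key3 = value71      ┃━┛     
                      ┃key4 = value73      ┃       
                      ┃key5 = value90      ┃       
                      ┃$ python -c "print('┃       
                      ┗━━━━━━━━━━━━━━━━━━━━┛       
                                                   


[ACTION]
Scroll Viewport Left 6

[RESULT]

    ┃                    0┃                        
    ┃┌───┬───┬───┬───┐    ┃                        
    ┃│ 7 │ 8 │ 9 │ ÷ ┏━━━━━━━━━━━━━━━━━━━━━━━━━━━━━
    ┃├───┼───┼───┼───┃ CalendarWidget              
    ┃│ 4 │ 5 │ 6 │ × ┠─────────────────────────────
    ┃├───┼───┼───┼───┃         January 2021        
    ┃│ 1 │ 2 │ 3 │ - ┃Mo Tu We Th Fr Sa Su         
    ┃├───┼───┼───┼───┃             1  2  3         
    ┃│ 0 │ . │ = │ + ┃ 4  5 ┏━━━━━━━━━━━━━━━━━━━━┓ 
    ┃├───┼───┼───┼───┃11 12 ┃ Terminal           ┃ 
    ┃│ C │ MC│ MR│ M+┃18 19 ┠────────────────────┨ 
    ┗━━━━━━━━━━━━━━━━┃25 26 ┃$ cat config.txt    ┃ 
                     ┃      ┃key0 = value100     ┃ 
                     ┃      ┃key1 = value77      ┃ 
                     ┃      ┃key2 = value78      ┃ 
                     ┗━━━━━━┃key3 = value71      ┃━
                            ┃key4 = value73      ┃ 
                            ┃key5 = value90      ┃ 
                            ┃$ python -c "print('┃ 
                            ┗━━━━━━━━━━━━━━━━━━━━┛ 
                                                   


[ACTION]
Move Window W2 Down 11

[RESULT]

    ┃                    0┃                        
    ┃┌───┬───┬───┬───┐    ┃                        
    ┃│ 7 │ 8 │ 9 │ ÷ ┏━━━━━━━━━━━━━━━━━━━━━━━━━━━━━
    ┃├───┼───┼───┼───┃ CalendarWidget              
    ┃│ 4 │ 5 │ 6 │ × ┠─────────────────────────────
    ┃├───┼───┼───┼───┃         January 2021        
    ┃│ 1 │ 2 │ 3 │ - ┃Mo Tu We Th Fr Sa Su         
    ┃├───┼───┼───┼───┃             1  2  3         
    ┃│ 0 │ . │ = │ + ┃ 4  5  6  7  8*  9 10        
    ┃├───┼───┼───┼───┃11 12 ┏━━━━━━━━━━━━━━━━━━━━┓ 
    ┃│ C │ MC│ MR│ M+┃18 19 ┃ Terminal           ┃ 
    ┗━━━━━━━━━━━━━━━━┃25 26 ┠────────────────────┨ 
                     ┃      ┃$ cat config.txt    ┃ 
                     ┃      ┃key0 = value100     ┃ 
                     ┃      ┃key1 = value77      ┃ 
                     ┗━━━━━━┃key2 = value78      ┃━
                            ┃key3 = value71      ┃ 
                            ┃key4 = value73      ┃ 
                            ┃key5 = value90      ┃ 
                            ┃$ python -c "print('┃ 
                            ┗━━━━━━━━━━━━━━━━━━━━┛ 


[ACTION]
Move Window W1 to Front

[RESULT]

    ┃                    0┃                        
    ┃┌───┬───┬───┬───┐    ┃                        
    ┃│ 7 │ 8 │ 9 │ ÷ ┏━━━━━━━━━━━━━━━━━━━━━━━━━━━━━
    ┃├───┼───┼───┼───┃ CalendarWidget              
    ┃│ 4 │ 5 │ 6 │ × ┠─────────────────────────────
    ┃├───┼───┼───┼───┃         January 2021        
    ┃│ 1 │ 2 │ 3 │ - ┃Mo Tu We Th Fr Sa Su         
    ┃├───┼───┼───┼───┃             1  2  3         
    ┃│ 0 │ . │ = │ + ┃ 4  5  6  7  8*  9 10        
    ┃├───┼───┼───┼───┃11 12 13 14 15 16 17         
    ┃│ C │ MC│ MR│ M+┃18 19 20 21 22 23 24*        
    ┗━━━━━━━━━━━━━━━━┃25 26 27 28* 29 30 31        
                     ┃                             
                     ┃                             
                     ┃                             
                     ┗━━━━━━━━━━━━━━━━━━━━━━━━━━━━━
                            ┃key3 = value71      ┃ 
                            ┃key4 = value73      ┃ 
                            ┃key5 = value90      ┃ 
                            ┃$ python -c "print('┃ 
                            ┗━━━━━━━━━━━━━━━━━━━━┛ 


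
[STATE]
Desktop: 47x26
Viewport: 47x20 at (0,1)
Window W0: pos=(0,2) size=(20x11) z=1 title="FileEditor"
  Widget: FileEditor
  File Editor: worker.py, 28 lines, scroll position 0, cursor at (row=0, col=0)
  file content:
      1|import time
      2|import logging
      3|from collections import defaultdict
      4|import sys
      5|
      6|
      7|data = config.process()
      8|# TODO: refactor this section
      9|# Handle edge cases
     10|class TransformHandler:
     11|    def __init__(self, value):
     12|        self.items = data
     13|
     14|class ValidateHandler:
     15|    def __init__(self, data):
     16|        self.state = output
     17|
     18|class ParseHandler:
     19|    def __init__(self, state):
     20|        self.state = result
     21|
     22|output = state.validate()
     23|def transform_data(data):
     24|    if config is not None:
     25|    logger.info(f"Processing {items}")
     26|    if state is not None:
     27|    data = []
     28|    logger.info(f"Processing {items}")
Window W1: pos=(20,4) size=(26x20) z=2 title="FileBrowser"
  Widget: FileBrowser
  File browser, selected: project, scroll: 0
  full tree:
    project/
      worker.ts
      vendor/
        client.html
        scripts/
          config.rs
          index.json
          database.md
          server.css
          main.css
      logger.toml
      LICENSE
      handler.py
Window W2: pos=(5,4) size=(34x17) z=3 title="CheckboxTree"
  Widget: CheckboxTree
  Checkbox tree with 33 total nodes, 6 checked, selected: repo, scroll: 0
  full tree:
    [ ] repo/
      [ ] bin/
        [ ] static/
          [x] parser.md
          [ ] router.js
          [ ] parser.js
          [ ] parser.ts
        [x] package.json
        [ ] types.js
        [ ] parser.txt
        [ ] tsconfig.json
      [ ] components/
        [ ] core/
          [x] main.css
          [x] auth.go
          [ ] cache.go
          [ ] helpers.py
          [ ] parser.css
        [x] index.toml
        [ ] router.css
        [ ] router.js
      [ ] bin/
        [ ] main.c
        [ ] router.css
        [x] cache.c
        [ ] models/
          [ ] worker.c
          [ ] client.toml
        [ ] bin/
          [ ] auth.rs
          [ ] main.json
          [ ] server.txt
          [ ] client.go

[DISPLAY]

                                               
┏━━━━━━━━━━━━━━━━━━┓                           
┃ FileEditor       ┃                           
┠────┏━━━━━━━━━━━━━━━━━━━━━━━━━━━━━━━━┓━━━━━━┓ 
┃█mpo┃ CheckboxTree                   ┃      ┃ 
┃impo┠────────────────────────────────┨──────┨ 
┃from┃>[-] repo/                      ┃      ┃ 
┃impo┃   [-] bin/                     ┃      ┃ 
┃    ┃     [-] static/                ┃      ┃ 
┃    ┃       [x] parser.md            ┃      ┃ 
┃data┃       [ ] router.js            ┃      ┃ 
┗━━━━┃       [ ] parser.js            ┃      ┃ 
     ┃       [ ] parser.ts            ┃      ┃ 
     ┃     [x] package.json           ┃      ┃ 
     ┃     [ ] types.js               ┃      ┃ 
     ┃     [ ] parser.txt             ┃      ┃ 
     ┃     [ ] tsconfig.json          ┃      ┃ 
     ┃   [-] components/              ┃      ┃ 
     ┃     [-] core/                  ┃      ┃ 
     ┗━━━━━━━━━━━━━━━━━━━━━━━━━━━━━━━━┛      ┃ 


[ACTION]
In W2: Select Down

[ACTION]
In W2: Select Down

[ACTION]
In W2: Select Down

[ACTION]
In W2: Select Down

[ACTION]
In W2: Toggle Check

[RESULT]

                                               
┏━━━━━━━━━━━━━━━━━━┓                           
┃ FileEditor       ┃                           
┠────┏━━━━━━━━━━━━━━━━━━━━━━━━━━━━━━━━┓━━━━━━┓ 
┃█mpo┃ CheckboxTree                   ┃      ┃ 
┃impo┠────────────────────────────────┨──────┨ 
┃from┃ [-] repo/                      ┃      ┃ 
┃impo┃   [-] bin/                     ┃      ┃ 
┃    ┃     [-] static/                ┃      ┃ 
┃    ┃       [x] parser.md            ┃      ┃ 
┃data┃>      [x] router.js            ┃      ┃ 
┗━━━━┃       [ ] parser.js            ┃      ┃ 
     ┃       [ ] parser.ts            ┃      ┃ 
     ┃     [x] package.json           ┃      ┃ 
     ┃     [ ] types.js               ┃      ┃ 
     ┃     [ ] parser.txt             ┃      ┃ 
     ┃     [ ] tsconfig.json          ┃      ┃ 
     ┃   [-] components/              ┃      ┃ 
     ┃     [-] core/                  ┃      ┃ 
     ┗━━━━━━━━━━━━━━━━━━━━━━━━━━━━━━━━┛      ┃ 


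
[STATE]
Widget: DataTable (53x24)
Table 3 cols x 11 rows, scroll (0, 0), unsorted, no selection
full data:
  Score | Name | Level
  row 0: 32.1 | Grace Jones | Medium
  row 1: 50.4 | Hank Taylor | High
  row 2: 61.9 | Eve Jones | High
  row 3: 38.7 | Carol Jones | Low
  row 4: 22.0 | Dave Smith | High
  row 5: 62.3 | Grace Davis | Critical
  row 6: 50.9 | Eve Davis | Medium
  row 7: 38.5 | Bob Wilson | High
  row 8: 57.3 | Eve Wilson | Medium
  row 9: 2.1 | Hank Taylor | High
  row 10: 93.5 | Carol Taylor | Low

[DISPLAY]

Score│Name        │Level                             
─────┼────────────┼────────                          
32.1 │Grace Jones │Medium                            
50.4 │Hank Taylor │High                              
61.9 │Eve Jones   │High                              
38.7 │Carol Jones │Low                               
22.0 │Dave Smith  │High                              
62.3 │Grace Davis │Critical                          
50.9 │Eve Davis   │Medium                            
38.5 │Bob Wilson  │High                              
57.3 │Eve Wilson  │Medium                            
2.1  │Hank Taylor │High                              
93.5 │Carol Taylor│Low                               
                                                     
                                                     
                                                     
                                                     
                                                     
                                                     
                                                     
                                                     
                                                     
                                                     
                                                     


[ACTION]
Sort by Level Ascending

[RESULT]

Score│Name        │Level  ▲                          
─────┼────────────┼────────                          
62.3 │Grace Davis │Critical                          
50.4 │Hank Taylor │High                              
61.9 │Eve Jones   │High                              
22.0 │Dave Smith  │High                              
38.5 │Bob Wilson  │High                              
2.1  │Hank Taylor │High                              
38.7 │Carol Jones │Low                               
93.5 │Carol Taylor│Low                               
32.1 │Grace Jones │Medium                            
50.9 │Eve Davis   │Medium                            
57.3 │Eve Wilson  │Medium                            
                                                     
                                                     
                                                     
                                                     
                                                     
                                                     
                                                     
                                                     
                                                     
                                                     
                                                     


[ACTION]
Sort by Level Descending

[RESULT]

Score│Name        │Level  ▼                          
─────┼────────────┼────────                          
32.1 │Grace Jones │Medium                            
50.9 │Eve Davis   │Medium                            
57.3 │Eve Wilson  │Medium                            
38.7 │Carol Jones │Low                               
93.5 │Carol Taylor│Low                               
50.4 │Hank Taylor │High                              
61.9 │Eve Jones   │High                              
22.0 │Dave Smith  │High                              
38.5 │Bob Wilson  │High                              
2.1  │Hank Taylor │High                              
62.3 │Grace Davis │Critical                          
                                                     
                                                     
                                                     
                                                     
                                                     
                                                     
                                                     
                                                     
                                                     
                                                     
                                                     


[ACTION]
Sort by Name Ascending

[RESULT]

Score│Name       ▲│Level                             
─────┼────────────┼────────                          
38.5 │Bob Wilson  │High                              
38.7 │Carol Jones │Low                               
93.5 │Carol Taylor│Low                               
22.0 │Dave Smith  │High                              
50.9 │Eve Davis   │Medium                            
61.9 │Eve Jones   │High                              
57.3 │Eve Wilson  │Medium                            
62.3 │Grace Davis │Critical                          
32.1 │Grace Jones │Medium                            
50.4 │Hank Taylor │High                              
2.1  │Hank Taylor │High                              
                                                     
                                                     
                                                     
                                                     
                                                     
                                                     
                                                     
                                                     
                                                     
                                                     
                                                     


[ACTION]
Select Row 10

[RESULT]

Score│Name       ▲│Level                             
─────┼────────────┼────────                          
38.5 │Bob Wilson  │High                              
38.7 │Carol Jones │Low                               
93.5 │Carol Taylor│Low                               
22.0 │Dave Smith  │High                              
50.9 │Eve Davis   │Medium                            
61.9 │Eve Jones   │High                              
57.3 │Eve Wilson  │Medium                            
62.3 │Grace Davis │Critical                          
32.1 │Grace Jones │Medium                            
50.4 │Hank Taylor │High                              
>.1  │Hank Taylor │High                              
                                                     
                                                     
                                                     
                                                     
                                                     
                                                     
                                                     
                                                     
                                                     
                                                     
                                                     


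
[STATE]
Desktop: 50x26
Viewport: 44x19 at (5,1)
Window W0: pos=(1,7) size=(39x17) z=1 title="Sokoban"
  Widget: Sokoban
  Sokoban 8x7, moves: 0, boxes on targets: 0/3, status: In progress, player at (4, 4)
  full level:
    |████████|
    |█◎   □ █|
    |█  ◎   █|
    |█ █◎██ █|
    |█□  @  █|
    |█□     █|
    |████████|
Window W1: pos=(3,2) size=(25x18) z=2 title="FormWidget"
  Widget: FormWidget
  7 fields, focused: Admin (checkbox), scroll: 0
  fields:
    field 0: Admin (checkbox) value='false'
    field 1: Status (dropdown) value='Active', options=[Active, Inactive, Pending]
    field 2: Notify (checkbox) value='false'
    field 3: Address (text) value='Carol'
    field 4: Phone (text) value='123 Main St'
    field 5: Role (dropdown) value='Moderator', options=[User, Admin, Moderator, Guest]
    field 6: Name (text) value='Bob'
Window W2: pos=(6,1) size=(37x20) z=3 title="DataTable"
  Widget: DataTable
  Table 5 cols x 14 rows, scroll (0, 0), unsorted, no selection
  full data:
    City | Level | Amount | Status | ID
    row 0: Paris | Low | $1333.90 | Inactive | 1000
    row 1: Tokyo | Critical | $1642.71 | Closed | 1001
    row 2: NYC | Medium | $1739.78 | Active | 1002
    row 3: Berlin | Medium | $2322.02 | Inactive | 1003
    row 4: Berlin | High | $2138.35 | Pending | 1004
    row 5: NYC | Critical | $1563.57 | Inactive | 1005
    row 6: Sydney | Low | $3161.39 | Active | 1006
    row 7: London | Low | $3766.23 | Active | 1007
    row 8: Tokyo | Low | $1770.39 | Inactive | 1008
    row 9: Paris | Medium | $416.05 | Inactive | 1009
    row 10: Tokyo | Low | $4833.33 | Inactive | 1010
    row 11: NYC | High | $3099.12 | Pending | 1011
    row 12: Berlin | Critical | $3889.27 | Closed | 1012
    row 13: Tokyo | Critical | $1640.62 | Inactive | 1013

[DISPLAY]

 ┏━━━━━━━━━━━━━━━━━━━━━━━━━━━━━━━━━━━┓      
━┃ DataTable                         ┃      
F┠───────────────────────────────────┨      
─┃City  │Level   │Amount  │Status  │I┃      
 ┃──────┼────────┼────────┼────────┼─┃      
 ┃Paris │Low     │$1333.90│Inactive│1┃      
 ┃Tokyo │Critical│$1642.71│Closed  │1┃      
 ┃NYC   │Medium  │$1739.78│Active  │1┃      
 ┃Berlin│Medium  │$2322.02│Inactive│1┃      
 ┃Berlin│High    │$2138.35│Pending │1┃      
 ┃NYC   │Critical│$1563.57│Inactive│1┃      
 ┃Sydney│Low     │$3161.39│Active  │1┃      
 ┃London│Low     │$3766.23│Active  │1┃      
 ┃Tokyo │Low     │$1770.39│Inactive│1┃      
 ┃Paris │Medium  │$416.05 │Inactive│1┃      
 ┃Tokyo │Low     │$4833.33│Inactive│1┃      
 ┃NYC   │High    │$3099.12│Pending │1┃      
 ┃Berlin│Critical│$3889.27│Closed  │1┃      
━┃Tokyo │Critical│$1640.62│Inactive│1┃      


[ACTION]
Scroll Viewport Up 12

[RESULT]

                                            
 ┏━━━━━━━━━━━━━━━━━━━━━━━━━━━━━━━━━━━┓      
━┃ DataTable                         ┃      
F┠───────────────────────────────────┨      
─┃City  │Level   │Amount  │Status  │I┃      
 ┃──────┼────────┼────────┼────────┼─┃      
 ┃Paris │Low     │$1333.90│Inactive│1┃      
 ┃Tokyo │Critical│$1642.71│Closed  │1┃      
 ┃NYC   │Medium  │$1739.78│Active  │1┃      
 ┃Berlin│Medium  │$2322.02│Inactive│1┃      
 ┃Berlin│High    │$2138.35│Pending │1┃      
 ┃NYC   │Critical│$1563.57│Inactive│1┃      
 ┃Sydney│Low     │$3161.39│Active  │1┃      
 ┃London│Low     │$3766.23│Active  │1┃      
 ┃Tokyo │Low     │$1770.39│Inactive│1┃      
 ┃Paris │Medium  │$416.05 │Inactive│1┃      
 ┃Tokyo │Low     │$4833.33│Inactive│1┃      
 ┃NYC   │High    │$3099.12│Pending │1┃      
 ┃Berlin│Critical│$3889.27│Closed  │1┃      


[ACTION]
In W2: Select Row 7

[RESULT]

                                            
 ┏━━━━━━━━━━━━━━━━━━━━━━━━━━━━━━━━━━━┓      
━┃ DataTable                         ┃      
F┠───────────────────────────────────┨      
─┃City  │Level   │Amount  │Status  │I┃      
 ┃──────┼────────┼────────┼────────┼─┃      
 ┃Paris │Low     │$1333.90│Inactive│1┃      
 ┃Tokyo │Critical│$1642.71│Closed  │1┃      
 ┃NYC   │Medium  │$1739.78│Active  │1┃      
 ┃Berlin│Medium  │$2322.02│Inactive│1┃      
 ┃Berlin│High    │$2138.35│Pending │1┃      
 ┃NYC   │Critical│$1563.57│Inactive│1┃      
 ┃Sydney│Low     │$3161.39│Active  │1┃      
 ┃>ondon│Low     │$3766.23│Active  │1┃      
 ┃Tokyo │Low     │$1770.39│Inactive│1┃      
 ┃Paris │Medium  │$416.05 │Inactive│1┃      
 ┃Tokyo │Low     │$4833.33│Inactive│1┃      
 ┃NYC   │High    │$3099.12│Pending │1┃      
 ┃Berlin│Critical│$3889.27│Closed  │1┃      


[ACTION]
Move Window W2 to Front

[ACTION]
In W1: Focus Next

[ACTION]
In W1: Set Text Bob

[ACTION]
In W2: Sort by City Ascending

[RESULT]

                                            
 ┏━━━━━━━━━━━━━━━━━━━━━━━━━━━━━━━━━━━┓      
━┃ DataTable                         ┃      
F┠───────────────────────────────────┨      
─┃City ▲│Level   │Amount  │Status  │I┃      
 ┃──────┼────────┼────────┼────────┼─┃      
 ┃Berlin│Medium  │$2322.02│Inactive│1┃      
 ┃Berlin│High    │$2138.35│Pending │1┃      
 ┃Berlin│Critical│$3889.27│Closed  │1┃      
 ┃London│Low     │$3766.23│Active  │1┃      
 ┃NYC   │Medium  │$1739.78│Active  │1┃      
 ┃NYC   │Critical│$1563.57│Inactive│1┃      
 ┃NYC   │High    │$3099.12│Pending │1┃      
 ┃>aris │Low     │$1333.90│Inactive│1┃      
 ┃Paris │Medium  │$416.05 │Inactive│1┃      
 ┃Sydney│Low     │$3161.39│Active  │1┃      
 ┃Tokyo │Critical│$1642.71│Closed  │1┃      
 ┃Tokyo │Low     │$1770.39│Inactive│1┃      
 ┃Tokyo │Low     │$4833.33│Inactive│1┃      


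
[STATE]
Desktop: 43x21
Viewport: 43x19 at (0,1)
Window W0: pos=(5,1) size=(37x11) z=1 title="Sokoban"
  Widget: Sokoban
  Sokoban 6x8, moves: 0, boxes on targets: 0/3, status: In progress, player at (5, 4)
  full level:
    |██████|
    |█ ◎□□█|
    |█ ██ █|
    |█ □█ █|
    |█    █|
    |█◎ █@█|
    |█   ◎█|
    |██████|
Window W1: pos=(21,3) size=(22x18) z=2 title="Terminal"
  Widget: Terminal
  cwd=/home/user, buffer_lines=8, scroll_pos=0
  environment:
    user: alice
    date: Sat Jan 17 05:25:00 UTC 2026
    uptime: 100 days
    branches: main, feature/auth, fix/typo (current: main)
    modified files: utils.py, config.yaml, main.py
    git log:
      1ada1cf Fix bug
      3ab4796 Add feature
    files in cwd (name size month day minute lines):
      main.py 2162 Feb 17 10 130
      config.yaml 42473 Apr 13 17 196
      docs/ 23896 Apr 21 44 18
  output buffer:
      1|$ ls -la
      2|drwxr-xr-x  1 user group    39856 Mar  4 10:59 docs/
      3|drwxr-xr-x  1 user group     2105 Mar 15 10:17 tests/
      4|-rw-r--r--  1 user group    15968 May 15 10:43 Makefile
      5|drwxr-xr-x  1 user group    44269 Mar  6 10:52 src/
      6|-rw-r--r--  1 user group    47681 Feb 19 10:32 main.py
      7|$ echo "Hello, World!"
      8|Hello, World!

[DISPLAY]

     ┏━━━━━━━━━━━━━━━━━━━━━━━━━━━━━━━━━━━┓ 
     ┃ Sokoban                           ┃ 
     ┠───────────────┏━━━━━━━━━━━━━━━━━━━━┓
     ┃██████         ┃ Terminal           ┃
     ┃█ ◎□□█         ┠────────────────────┨
     ┃█ ██ █         ┃$ ls -la            ┃
     ┃█ □█ █         ┃drwxr-xr-x  1 user g┃
     ┃█    █         ┃drwxr-xr-x  1 user g┃
     ┃█◎ █@█         ┃-rw-r--r--  1 user g┃
     ┃█   ◎█         ┃drwxr-xr-x  1 user g┃
     ┗━━━━━━━━━━━━━━━┃-rw-r--r--  1 user g┃
                     ┃$ echo "Hello, World┃
                     ┃Hello, World!       ┃
                     ┃$ █                 ┃
                     ┃                    ┃
                     ┃                    ┃
                     ┃                    ┃
                     ┃                    ┃
                     ┃                    ┃


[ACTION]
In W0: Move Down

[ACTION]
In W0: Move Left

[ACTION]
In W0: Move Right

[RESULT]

     ┏━━━━━━━━━━━━━━━━━━━━━━━━━━━━━━━━━━━┓ 
     ┃ Sokoban                           ┃ 
     ┠───────────────┏━━━━━━━━━━━━━━━━━━━━┓
     ┃██████         ┃ Terminal           ┃
     ┃█ ◎□□█         ┠────────────────────┨
     ┃█ ██ █         ┃$ ls -la            ┃
     ┃█ □█ █         ┃drwxr-xr-x  1 user g┃
     ┃█    █         ┃drwxr-xr-x  1 user g┃
     ┃█◎ █ █         ┃-rw-r--r--  1 user g┃
     ┃█   +█         ┃drwxr-xr-x  1 user g┃
     ┗━━━━━━━━━━━━━━━┃-rw-r--r--  1 user g┃
                     ┃$ echo "Hello, World┃
                     ┃Hello, World!       ┃
                     ┃$ █                 ┃
                     ┃                    ┃
                     ┃                    ┃
                     ┃                    ┃
                     ┃                    ┃
                     ┃                    ┃


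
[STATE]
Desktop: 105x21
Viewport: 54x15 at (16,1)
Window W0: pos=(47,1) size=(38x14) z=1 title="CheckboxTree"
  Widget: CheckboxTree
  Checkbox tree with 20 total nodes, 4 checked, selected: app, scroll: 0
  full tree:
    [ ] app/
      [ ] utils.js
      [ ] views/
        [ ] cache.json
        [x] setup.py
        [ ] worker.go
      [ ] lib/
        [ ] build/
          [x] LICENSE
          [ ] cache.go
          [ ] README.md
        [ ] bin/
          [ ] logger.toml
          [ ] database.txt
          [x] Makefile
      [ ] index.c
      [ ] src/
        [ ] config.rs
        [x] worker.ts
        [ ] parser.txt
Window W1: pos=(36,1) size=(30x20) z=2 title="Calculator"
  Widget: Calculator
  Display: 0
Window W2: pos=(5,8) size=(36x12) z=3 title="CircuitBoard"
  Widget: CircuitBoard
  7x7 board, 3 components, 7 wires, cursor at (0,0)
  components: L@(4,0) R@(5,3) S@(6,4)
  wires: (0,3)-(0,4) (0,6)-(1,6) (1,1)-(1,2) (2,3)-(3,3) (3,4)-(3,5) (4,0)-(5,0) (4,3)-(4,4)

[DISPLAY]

                    ┏━━━━━━━━━━━━━━━━━━━━━━━━━━━━┓━━━━
                    ┃ Calculator                 ┃    
                    ┠────────────────────────────┨────
                    ┃                           0┃    
                    ┃┌───┬───┬───┬───┐           ┃    
                    ┃│ 7 │ 8 │ 9 │ ÷ │           ┃    
                    ┃├───┼───┼───┼───┤           ┃n   
━━━━━━━━━━━━━━━━━━━━━━━━┓│ 5 │ 6 │ × │           ┃    
ard                     ┃┼───┼───┼───┤           ┃    
────────────────────────┨│ 2 │ 3 │ - │           ┃    
 4 5 6                  ┃┼───┼───┼───┤           ┃    
      · ─ ·       ·     ┃│ . │ = │ + │           ┃    
                  │     ┃┼───┼───┼───┤           ┃o   
─ ·               ·     ┃│ MC│ MR│ M+│           ┃━━━━
                        ┃┴───┴───┴───┘           ┃    


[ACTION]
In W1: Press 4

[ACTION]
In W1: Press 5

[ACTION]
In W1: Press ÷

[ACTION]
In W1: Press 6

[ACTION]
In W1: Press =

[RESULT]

                    ┏━━━━━━━━━━━━━━━━━━━━━━━━━━━━┓━━━━
                    ┃ Calculator                 ┃    
                    ┠────────────────────────────┨────
                    ┃                         7.5┃    
                    ┃┌───┬───┬───┬───┐           ┃    
                    ┃│ 7 │ 8 │ 9 │ ÷ │           ┃    
                    ┃├───┼───┼───┼───┤           ┃n   
━━━━━━━━━━━━━━━━━━━━━━━━┓│ 5 │ 6 │ × │           ┃    
ard                     ┃┼───┼───┼───┤           ┃    
────────────────────────┨│ 2 │ 3 │ - │           ┃    
 4 5 6                  ┃┼───┼───┼───┤           ┃    
      · ─ ·       ·     ┃│ . │ = │ + │           ┃    
                  │     ┃┼───┼───┼───┤           ┃o   
─ ·               ·     ┃│ MC│ MR│ M+│           ┃━━━━
                        ┃┴───┴───┴───┘           ┃    
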